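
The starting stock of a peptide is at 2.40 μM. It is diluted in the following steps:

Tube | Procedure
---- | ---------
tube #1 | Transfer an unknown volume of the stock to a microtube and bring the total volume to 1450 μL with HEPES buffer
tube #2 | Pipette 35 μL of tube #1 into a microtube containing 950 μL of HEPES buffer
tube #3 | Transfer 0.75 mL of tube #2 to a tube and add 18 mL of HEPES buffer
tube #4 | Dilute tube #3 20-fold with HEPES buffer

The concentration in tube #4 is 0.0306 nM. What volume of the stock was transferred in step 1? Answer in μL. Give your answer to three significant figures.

Step 1: v brought to 1450 μL → factor = 1450 μL/v
Step 2: 35 μL + 950 μL = 985 μL total → factor 985/35 = 28.143
Step 3: 0.75 mL + 18 mL = 18.75 mL total → factor 18.75/0.75 = 25
Step 4: 20-fold → factor 20
Product of known-step factors = 14071
Overall factor = 2.40 μM / (0.0306 nM) = 78431
Step-1 factor = 78431 / 14071 = 5.5738
v = 1450 μL / 5.5738 = 260 μL

260 μL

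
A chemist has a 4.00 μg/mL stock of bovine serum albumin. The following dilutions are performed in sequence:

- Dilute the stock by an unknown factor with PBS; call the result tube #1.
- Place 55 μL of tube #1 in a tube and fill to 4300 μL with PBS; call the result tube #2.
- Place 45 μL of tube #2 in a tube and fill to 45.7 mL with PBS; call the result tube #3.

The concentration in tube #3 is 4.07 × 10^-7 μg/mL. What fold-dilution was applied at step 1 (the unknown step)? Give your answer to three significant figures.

Step 1: unknown factor x
Step 2: 55 μL brought to 4300 μL → factor 4300/55 = 78.182
Step 3: 45 μL brought to 45.7 mL → factor 45700/45 = 1015.6
Product of known-step factors = 79398
Overall factor = 4.00 μg/mL / (4.07 × 10^-7 μg/mL) = 9.828 × 10^6
x = 9.828 × 10^6 / 79398 = 124

124-fold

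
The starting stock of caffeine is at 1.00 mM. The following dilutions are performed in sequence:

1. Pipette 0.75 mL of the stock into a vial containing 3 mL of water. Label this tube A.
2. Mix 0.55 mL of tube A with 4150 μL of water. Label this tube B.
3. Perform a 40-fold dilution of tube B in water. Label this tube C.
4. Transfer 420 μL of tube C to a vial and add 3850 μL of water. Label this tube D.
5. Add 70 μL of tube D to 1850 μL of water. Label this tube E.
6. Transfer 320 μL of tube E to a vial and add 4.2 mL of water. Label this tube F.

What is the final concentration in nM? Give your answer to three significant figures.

0.149 nM

Step 1: 0.75 mL + 3 mL = 3.75 mL total → factor 3.75/0.75 = 5
Step 2: 0.55 mL + 4150 μL = 4.7 mL total → factor 4.7/0.55 = 8.5455
Step 3: 40-fold → factor 40
Step 4: 420 μL + 3850 μL = 4270 μL total → factor 4270/420 = 10.167
Step 5: 70 μL + 1850 μL = 1920 μL total → factor 1920/70 = 27.429
Step 6: 320 μL + 4.2 mL = 4520 μL total → factor 4520/320 = 14.125
Overall dilution factor = 5 × 8.5455 × 40 × 10.167 × 27.429 × 14.125 = 6.7319 × 10^6
Final = 1.00 mM / 6.7319 × 10^6 = 1.485 × 10^-7 mM = 0.149 nM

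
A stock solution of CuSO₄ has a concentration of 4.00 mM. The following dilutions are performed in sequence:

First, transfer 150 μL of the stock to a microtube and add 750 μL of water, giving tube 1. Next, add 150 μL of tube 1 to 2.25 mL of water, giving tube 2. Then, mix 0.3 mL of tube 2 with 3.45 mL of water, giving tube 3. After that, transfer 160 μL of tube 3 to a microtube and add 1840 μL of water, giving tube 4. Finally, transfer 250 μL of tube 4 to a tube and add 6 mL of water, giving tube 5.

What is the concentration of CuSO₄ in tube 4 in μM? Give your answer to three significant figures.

Step 1: 150 μL + 750 μL = 900 μL total → factor 900/150 = 6
Step 2: 150 μL + 2.25 mL = 2400 μL total → factor 2400/150 = 16
Step 3: 0.3 mL + 3.45 mL = 3.75 mL total → factor 3.75/0.3 = 12.5
Step 4: 160 μL + 1840 μL = 2000 μL total → factor 2000/160 = 12.5
Dilution factor through tube 4 = 6 × 16 × 12.5 × 12.5 = 15000
[tube 4] = 4.00 mM / 15000 = 0.0002667 mM = 0.267 μM

0.267 μM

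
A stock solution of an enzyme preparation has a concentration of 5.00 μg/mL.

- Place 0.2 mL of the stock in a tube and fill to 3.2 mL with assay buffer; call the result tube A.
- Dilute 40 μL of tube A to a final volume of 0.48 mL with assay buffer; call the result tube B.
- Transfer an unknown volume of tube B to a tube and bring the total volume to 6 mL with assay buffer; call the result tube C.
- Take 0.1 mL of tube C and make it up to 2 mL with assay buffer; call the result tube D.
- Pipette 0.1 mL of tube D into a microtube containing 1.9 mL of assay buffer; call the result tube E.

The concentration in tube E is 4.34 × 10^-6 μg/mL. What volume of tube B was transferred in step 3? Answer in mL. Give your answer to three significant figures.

0.400 mL

Step 1: 0.2 mL brought to 3.2 mL → factor 3.2/0.2 = 16
Step 2: 40 μL brought to 0.48 mL → factor 480/40 = 12
Step 3: v brought to 6 mL → factor = 6 mL/v
Step 4: 0.1 mL brought to 2 mL → factor 2/0.1 = 20
Step 5: 0.1 mL + 1.9 mL = 2 mL total → factor 2/0.1 = 20
Product of known-step factors = 76800
Overall factor = 5.00 μg/mL / (4.34 × 10^-6 μg/mL) = 1.1521 × 10^6
Step-3 factor = 1.1521 × 10^6 / 76800 = 15.001
v = 6 mL / 15.001 = 0.400 mL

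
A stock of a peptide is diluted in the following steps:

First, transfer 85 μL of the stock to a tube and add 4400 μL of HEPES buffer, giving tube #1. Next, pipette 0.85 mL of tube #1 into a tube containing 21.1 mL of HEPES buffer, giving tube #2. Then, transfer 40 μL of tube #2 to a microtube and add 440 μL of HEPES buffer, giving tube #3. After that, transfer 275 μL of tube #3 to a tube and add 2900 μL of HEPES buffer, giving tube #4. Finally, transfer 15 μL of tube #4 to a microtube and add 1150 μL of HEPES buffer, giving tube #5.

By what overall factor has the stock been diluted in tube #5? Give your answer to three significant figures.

Step 1: 85 μL + 4400 μL = 4485 μL total → factor 4485/85 = 52.765
Step 2: 0.85 mL + 21.1 mL = 21.95 mL total → factor 21.95/0.85 = 25.824
Step 3: 40 μL + 440 μL = 480 μL total → factor 480/40 = 12
Step 4: 275 μL + 2900 μL = 3175 μL total → factor 3175/275 = 11.545
Step 5: 15 μL + 1150 μL = 1165 μL total → factor 1165/15 = 77.667
Overall dilution factor = 52.765 × 25.824 × 12 × 11.545 × 77.667 = 1.4662 × 10^7

1.47 × 10^7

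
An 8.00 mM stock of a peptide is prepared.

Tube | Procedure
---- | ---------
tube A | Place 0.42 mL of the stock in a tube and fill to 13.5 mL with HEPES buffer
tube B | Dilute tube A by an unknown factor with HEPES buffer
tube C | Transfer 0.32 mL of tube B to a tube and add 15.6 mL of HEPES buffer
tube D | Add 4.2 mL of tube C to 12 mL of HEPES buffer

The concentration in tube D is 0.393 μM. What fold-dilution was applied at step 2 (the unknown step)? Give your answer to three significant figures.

3.30-fold

Step 1: 0.42 mL brought to 13.5 mL → factor 13.5/0.42 = 32.143
Step 2: unknown factor x
Step 3: 0.32 mL + 15.6 mL = 15.92 mL total → factor 15.92/0.32 = 49.75
Step 4: 4.2 mL + 12 mL = 16.2 mL total → factor 16.2/4.2 = 3.8571
Product of known-step factors = 6168
Overall factor = 8.00 mM / (0.393 μM) = 20356
x = 20356 / 6168 = 3.30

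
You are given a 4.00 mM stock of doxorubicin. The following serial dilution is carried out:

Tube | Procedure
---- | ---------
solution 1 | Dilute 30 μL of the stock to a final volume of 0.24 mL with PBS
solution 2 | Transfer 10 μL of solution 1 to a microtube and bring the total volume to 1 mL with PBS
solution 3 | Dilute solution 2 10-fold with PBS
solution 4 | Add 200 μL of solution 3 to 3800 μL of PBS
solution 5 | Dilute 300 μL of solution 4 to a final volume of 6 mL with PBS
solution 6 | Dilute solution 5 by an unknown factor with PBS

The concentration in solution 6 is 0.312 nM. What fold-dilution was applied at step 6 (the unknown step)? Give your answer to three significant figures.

4.01-fold

Step 1: 30 μL brought to 0.24 mL → factor 240/30 = 8
Step 2: 10 μL brought to 1 mL → factor 1000/10 = 100
Step 3: 10-fold → factor 10
Step 4: 200 μL + 3800 μL = 4000 μL total → factor 4000/200 = 20
Step 5: 300 μL brought to 6 mL → factor 6000/300 = 20
Step 6: unknown factor x
Product of known-step factors = 3.2 × 10^6
Overall factor = 4.00 mM / (0.312 nM) = 1.2821 × 10^7
x = 1.2821 × 10^7 / 3.2 × 10^6 = 4.01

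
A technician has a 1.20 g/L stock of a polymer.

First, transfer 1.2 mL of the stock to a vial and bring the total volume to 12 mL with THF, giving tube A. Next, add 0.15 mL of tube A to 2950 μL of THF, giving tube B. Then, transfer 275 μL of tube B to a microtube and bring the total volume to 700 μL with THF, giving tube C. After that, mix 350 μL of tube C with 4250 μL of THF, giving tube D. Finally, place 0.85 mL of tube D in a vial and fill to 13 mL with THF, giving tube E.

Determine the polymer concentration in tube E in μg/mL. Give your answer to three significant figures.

0.0113 μg/mL

Step 1: 1.2 mL brought to 12 mL → factor 12/1.2 = 10
Step 2: 0.15 mL + 2950 μL = 3.1 mL total → factor 3.1/0.15 = 20.667
Step 3: 275 μL brought to 700 μL → factor 700/275 = 2.5455
Step 4: 350 μL + 4250 μL = 4600 μL total → factor 4600/350 = 13.143
Step 5: 0.85 mL brought to 13 mL → factor 13/0.85 = 15.294
Overall dilution factor = 10 × 20.667 × 2.5455 × 13.143 × 15.294 = 1.0574 × 10^5
Final = 1.20 g/L / 1.0574 × 10^5 = 1.135 × 10^-5 g/L = 0.0113 μg/mL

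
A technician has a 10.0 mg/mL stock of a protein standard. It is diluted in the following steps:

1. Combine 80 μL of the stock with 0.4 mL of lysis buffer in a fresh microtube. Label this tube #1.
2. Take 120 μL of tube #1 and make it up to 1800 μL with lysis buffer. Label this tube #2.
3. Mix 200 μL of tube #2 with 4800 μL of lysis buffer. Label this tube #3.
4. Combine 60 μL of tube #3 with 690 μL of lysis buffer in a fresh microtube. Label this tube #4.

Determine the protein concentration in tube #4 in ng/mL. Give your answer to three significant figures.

356 ng/mL

Step 1: 80 μL + 0.4 mL = 480 μL total → factor 480/80 = 6
Step 2: 120 μL brought to 1800 μL → factor 1800/120 = 15
Step 3: 200 μL + 4800 μL = 5000 μL total → factor 5000/200 = 25
Step 4: 60 μL + 690 μL = 750 μL total → factor 750/60 = 12.5
Overall dilution factor = 6 × 15 × 25 × 12.5 = 28125
Final = 10.0 mg/mL / 28125 = 0.0003556 mg/mL = 356 ng/mL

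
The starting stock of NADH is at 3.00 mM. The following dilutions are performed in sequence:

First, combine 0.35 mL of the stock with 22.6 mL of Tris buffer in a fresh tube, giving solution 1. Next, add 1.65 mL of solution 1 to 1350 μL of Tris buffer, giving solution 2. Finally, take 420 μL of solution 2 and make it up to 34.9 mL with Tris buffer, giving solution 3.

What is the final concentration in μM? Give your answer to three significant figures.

0.303 μM

Step 1: 0.35 mL + 22.6 mL = 22.95 mL total → factor 22.95/0.35 = 65.571
Step 2: 1.65 mL + 1350 μL = 3 mL total → factor 3/1.65 = 1.8182
Step 3: 420 μL brought to 34.9 mL → factor 34900/420 = 83.095
Overall dilution factor = 65.571 × 1.8182 × 83.095 = 9906.7
Final = 3.00 mM / 9906.7 = 0.0003028 mM = 0.303 μM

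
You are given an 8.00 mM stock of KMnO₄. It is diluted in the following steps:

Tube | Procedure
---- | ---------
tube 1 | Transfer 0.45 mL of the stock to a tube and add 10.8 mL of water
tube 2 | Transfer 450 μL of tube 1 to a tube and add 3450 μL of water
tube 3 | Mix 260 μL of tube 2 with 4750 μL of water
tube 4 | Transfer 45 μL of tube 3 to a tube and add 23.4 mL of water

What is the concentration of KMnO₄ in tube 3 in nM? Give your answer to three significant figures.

1.92 × 10^3 nM

Step 1: 0.45 mL + 10.8 mL = 11.25 mL total → factor 11.25/0.45 = 25
Step 2: 450 μL + 3450 μL = 3900 μL total → factor 3900/450 = 8.6667
Step 3: 260 μL + 4750 μL = 5010 μL total → factor 5010/260 = 19.269
Dilution factor through tube 3 = 25 × 8.6667 × 19.269 = 4175
[tube 3] = 8.00 mM / 4175 = 0.001916 mM = 1.92 × 10^3 nM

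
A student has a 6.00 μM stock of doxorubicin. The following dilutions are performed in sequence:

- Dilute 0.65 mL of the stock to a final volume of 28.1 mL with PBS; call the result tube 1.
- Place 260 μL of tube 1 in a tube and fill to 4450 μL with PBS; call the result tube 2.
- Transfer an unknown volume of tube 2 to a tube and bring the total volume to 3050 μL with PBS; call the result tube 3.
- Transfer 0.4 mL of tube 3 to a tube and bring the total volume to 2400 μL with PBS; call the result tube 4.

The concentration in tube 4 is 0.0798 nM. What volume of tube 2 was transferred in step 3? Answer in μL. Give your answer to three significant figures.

Step 1: 0.65 mL brought to 28.1 mL → factor 28.1/0.65 = 43.231
Step 2: 260 μL brought to 4450 μL → factor 4450/260 = 17.115
Step 3: v brought to 3050 μL → factor = 3050 μL/v
Step 4: 0.4 mL brought to 2400 μL → factor 2.4/0.4 = 6
Product of known-step factors = 4439.5
Overall factor = 6.00 μM / (0.0798 nM) = 75188
Step-3 factor = 75188 / 4439.5 = 16.936
v = 3050 μL / 16.936 = 180 μL

180 μL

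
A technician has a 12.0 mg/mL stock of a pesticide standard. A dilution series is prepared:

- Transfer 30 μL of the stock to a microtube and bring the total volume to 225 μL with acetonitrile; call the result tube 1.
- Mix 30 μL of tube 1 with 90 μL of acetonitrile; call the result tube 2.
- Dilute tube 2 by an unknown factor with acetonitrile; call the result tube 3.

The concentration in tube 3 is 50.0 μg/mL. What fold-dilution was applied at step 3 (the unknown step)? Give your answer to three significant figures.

8.00-fold

Step 1: 30 μL brought to 225 μL → factor 225/30 = 7.5
Step 2: 30 μL + 90 μL = 120 μL total → factor 120/30 = 4
Step 3: unknown factor x
Product of known-step factors = 30
Overall factor = 12.0 mg/mL / (50.0 μg/mL) = 240
x = 240 / 30 = 8.00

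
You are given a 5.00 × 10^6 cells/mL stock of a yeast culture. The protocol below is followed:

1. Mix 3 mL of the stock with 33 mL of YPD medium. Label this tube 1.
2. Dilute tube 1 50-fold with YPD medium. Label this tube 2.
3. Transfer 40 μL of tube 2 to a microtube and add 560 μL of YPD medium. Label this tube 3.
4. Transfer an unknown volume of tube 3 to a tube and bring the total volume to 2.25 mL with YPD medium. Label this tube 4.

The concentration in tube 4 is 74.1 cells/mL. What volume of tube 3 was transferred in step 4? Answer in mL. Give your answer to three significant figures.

Step 1: 3 mL + 33 mL = 36 mL total → factor 36/3 = 12
Step 2: 50-fold → factor 50
Step 3: 40 μL + 560 μL = 600 μL total → factor 600/40 = 15
Step 4: v brought to 2.25 mL → factor = 2.25 mL/v
Product of known-step factors = 9000
Overall factor = 5.00 × 10^6 cells/mL / (74.1 cells/mL) = 67476
Step-4 factor = 67476 / 9000 = 7.4974
v = 2.25 mL / 7.4974 = 0.300 mL

0.300 mL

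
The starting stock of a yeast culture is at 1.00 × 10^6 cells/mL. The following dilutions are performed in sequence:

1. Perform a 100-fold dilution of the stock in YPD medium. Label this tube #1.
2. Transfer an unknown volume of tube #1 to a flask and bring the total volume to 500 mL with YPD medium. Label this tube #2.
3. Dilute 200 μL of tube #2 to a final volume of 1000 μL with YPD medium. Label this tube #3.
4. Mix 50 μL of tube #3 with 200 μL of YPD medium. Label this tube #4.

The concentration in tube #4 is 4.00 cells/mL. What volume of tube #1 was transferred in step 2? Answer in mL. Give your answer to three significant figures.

5.00 mL

Step 1: 100-fold → factor 100
Step 2: v brought to 500 mL → factor = 500 mL/v
Step 3: 200 μL brought to 1000 μL → factor 1000/200 = 5
Step 4: 50 μL + 200 μL = 250 μL total → factor 250/50 = 5
Product of known-step factors = 2500
Overall factor = 1.00 × 10^6 cells/mL / (4.00 cells/mL) = 2.5 × 10^5
Step-2 factor = 2.5 × 10^5 / 2500 = 100
v = 500 mL / 100 = 5.00 mL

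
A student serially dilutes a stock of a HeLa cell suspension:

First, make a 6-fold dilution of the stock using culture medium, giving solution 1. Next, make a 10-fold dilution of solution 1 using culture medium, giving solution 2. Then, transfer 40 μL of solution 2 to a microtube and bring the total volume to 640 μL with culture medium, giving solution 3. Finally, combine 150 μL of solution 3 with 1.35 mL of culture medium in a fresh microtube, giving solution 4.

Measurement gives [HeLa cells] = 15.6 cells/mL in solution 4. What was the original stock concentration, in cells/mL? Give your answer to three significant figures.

Step 1: 6-fold → factor 6
Step 2: 10-fold → factor 10
Step 3: 40 μL brought to 640 μL → factor 640/40 = 16
Step 4: 150 μL + 1.35 mL = 1500 μL total → factor 1500/150 = 10
Overall dilution factor = 6 × 10 × 16 × 10 = 9600
Stock = 15.6 cells/mL × 9600 = 1.50 × 10^5 cells/mL

1.50 × 10^5 cells/mL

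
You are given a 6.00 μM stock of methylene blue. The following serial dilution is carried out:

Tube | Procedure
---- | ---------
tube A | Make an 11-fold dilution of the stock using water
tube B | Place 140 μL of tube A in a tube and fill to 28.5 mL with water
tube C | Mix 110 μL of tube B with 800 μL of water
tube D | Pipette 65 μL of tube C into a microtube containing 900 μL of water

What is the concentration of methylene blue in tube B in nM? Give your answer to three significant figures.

Step 1: 11-fold → factor 11
Step 2: 140 μL brought to 28.5 mL → factor 28500/140 = 203.57
Dilution factor through tube B = 11 × 203.57 = 2239.3
[tube B] = 6.00 μM / 2239.3 = 0.002679 μM = 2.68 nM

2.68 nM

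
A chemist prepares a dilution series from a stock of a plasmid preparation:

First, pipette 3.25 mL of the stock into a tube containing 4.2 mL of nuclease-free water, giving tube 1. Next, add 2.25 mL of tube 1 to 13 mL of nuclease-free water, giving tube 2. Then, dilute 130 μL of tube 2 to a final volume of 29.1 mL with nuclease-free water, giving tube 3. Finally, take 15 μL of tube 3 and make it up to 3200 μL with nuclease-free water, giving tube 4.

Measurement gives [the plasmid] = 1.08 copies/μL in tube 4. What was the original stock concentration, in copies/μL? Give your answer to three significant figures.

8.01 × 10^5 copies/μL

Step 1: 3.25 mL + 4.2 mL = 7.45 mL total → factor 7.45/3.25 = 2.2923
Step 2: 2.25 mL + 13 mL = 15.25 mL total → factor 15.25/2.25 = 6.7778
Step 3: 130 μL brought to 29.1 mL → factor 29100/130 = 223.85
Step 4: 15 μL brought to 3200 μL → factor 3200/15 = 213.33
Overall dilution factor = 2.2923 × 6.7778 × 223.85 × 213.33 = 7.4194 × 10^5
Stock = 1.08 copies/μL × 7.4194 × 10^5 = 8.01 × 10^5 copies/μL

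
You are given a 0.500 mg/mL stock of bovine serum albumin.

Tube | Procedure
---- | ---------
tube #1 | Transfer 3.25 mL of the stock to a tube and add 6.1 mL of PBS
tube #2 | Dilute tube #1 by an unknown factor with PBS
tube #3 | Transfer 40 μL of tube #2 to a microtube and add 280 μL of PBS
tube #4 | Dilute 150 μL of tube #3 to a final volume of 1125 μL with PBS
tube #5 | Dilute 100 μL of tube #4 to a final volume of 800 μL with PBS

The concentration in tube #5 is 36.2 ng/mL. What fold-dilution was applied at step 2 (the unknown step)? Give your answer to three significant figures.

10.0-fold

Step 1: 3.25 mL + 6.1 mL = 9.35 mL total → factor 9.35/3.25 = 2.8769
Step 2: unknown factor x
Step 3: 40 μL + 280 μL = 320 μL total → factor 320/40 = 8
Step 4: 150 μL brought to 1125 μL → factor 1125/150 = 7.5
Step 5: 100 μL brought to 800 μL → factor 800/100 = 8
Product of known-step factors = 1380.9
Overall factor = 0.500 mg/mL / (36.2 ng/mL) = 13812
x = 13812 / 1380.9 = 10.0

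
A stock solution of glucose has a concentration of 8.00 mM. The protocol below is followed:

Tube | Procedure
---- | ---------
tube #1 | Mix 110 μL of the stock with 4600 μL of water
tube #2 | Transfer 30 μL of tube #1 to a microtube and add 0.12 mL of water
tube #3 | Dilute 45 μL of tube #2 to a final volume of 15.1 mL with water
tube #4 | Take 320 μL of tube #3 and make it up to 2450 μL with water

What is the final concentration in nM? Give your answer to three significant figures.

14.5 nM

Step 1: 110 μL + 4600 μL = 4710 μL total → factor 4710/110 = 42.818
Step 2: 30 μL + 0.12 mL = 150 μL total → factor 150/30 = 5
Step 3: 45 μL brought to 15.1 mL → factor 15100/45 = 335.56
Step 4: 320 μL brought to 2450 μL → factor 2450/320 = 7.6562
Overall dilution factor = 42.818 × 5 × 335.56 × 7.6562 = 5.5002 × 10^5
Final = 8.00 mM / 5.5002 × 10^5 = 1.454 × 10^-5 mM = 14.5 nM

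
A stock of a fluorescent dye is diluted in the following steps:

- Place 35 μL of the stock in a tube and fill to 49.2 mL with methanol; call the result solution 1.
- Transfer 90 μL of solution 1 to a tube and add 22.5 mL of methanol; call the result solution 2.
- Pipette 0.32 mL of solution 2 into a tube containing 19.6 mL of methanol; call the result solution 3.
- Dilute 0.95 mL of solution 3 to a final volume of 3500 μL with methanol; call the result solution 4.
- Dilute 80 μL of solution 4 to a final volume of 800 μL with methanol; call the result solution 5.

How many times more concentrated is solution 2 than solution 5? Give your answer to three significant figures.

Step 1: 35 μL brought to 49.2 mL → factor 49200/35 = 1405.7
Step 2: 90 μL + 22.5 mL = 22590 μL total → factor 22590/90 = 251
Step 3: 0.32 mL + 19.6 mL = 19.92 mL total → factor 19.92/0.32 = 62.25
Step 4: 0.95 mL brought to 3500 μL → factor 3.5/0.95 = 3.6842
Step 5: 80 μL brought to 800 μL → factor 800/80 = 10
Dilution factor to solution 2 = 3.5283 × 10^5; to solution 5 = 8.092 × 10^8
[solution 2]/[solution 5] = (factor to solution 5)/(factor to solution 2) = 8.092 × 10^8/3.5283 × 10^5 = 2.29 × 10^3

2.29 × 10^3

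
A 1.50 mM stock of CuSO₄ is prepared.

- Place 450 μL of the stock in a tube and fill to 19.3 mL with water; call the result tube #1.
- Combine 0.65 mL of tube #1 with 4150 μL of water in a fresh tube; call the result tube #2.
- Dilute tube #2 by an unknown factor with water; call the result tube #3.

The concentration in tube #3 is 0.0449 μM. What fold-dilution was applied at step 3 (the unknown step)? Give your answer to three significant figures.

Step 1: 450 μL brought to 19.3 mL → factor 19300/450 = 42.889
Step 2: 0.65 mL + 4150 μL = 4.8 mL total → factor 4.8/0.65 = 7.3846
Step 3: unknown factor x
Product of known-step factors = 316.72
Overall factor = 1.50 mM / (0.0449 μM) = 33408
x = 33408 / 316.72 = 105

105-fold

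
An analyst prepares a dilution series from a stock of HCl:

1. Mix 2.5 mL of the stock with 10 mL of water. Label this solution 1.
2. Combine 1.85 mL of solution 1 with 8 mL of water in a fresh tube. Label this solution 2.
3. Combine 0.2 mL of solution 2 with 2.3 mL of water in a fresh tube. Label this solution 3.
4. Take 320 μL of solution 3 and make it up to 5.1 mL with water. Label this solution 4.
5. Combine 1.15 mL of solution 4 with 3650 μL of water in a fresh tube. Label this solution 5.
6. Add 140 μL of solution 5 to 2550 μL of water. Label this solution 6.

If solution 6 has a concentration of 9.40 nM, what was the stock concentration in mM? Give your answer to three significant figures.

Step 1: 2.5 mL + 10 mL = 12.5 mL total → factor 12.5/2.5 = 5
Step 2: 1.85 mL + 8 mL = 9.85 mL total → factor 9.85/1.85 = 5.3243
Step 3: 0.2 mL + 2.3 mL = 2.5 mL total → factor 2.5/0.2 = 12.5
Step 4: 320 μL brought to 5.1 mL → factor 5100/320 = 15.938
Step 5: 1.15 mL + 3650 μL = 4.8 mL total → factor 4.8/1.15 = 4.1739
Step 6: 140 μL + 2550 μL = 2690 μL total → factor 2690/140 = 19.214
Overall dilution factor = 5 × 5.3243 × 12.5 × 15.938 × 4.1739 × 19.214 = 4.2534 × 10^5
Stock = 9.40 nM × 4.2534 × 10^5 = 3.998 × 10^6 nM = 4.00 mM

4.00 mM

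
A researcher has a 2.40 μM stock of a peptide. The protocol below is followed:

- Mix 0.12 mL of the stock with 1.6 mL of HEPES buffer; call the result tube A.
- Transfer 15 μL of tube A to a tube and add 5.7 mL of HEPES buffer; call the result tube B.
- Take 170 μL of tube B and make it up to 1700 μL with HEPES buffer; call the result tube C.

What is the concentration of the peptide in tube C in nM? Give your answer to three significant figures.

Step 1: 0.12 mL + 1.6 mL = 1.72 mL total → factor 1.72/0.12 = 14.333
Step 2: 15 μL + 5.7 mL = 5715 μL total → factor 5715/15 = 381
Step 3: 170 μL brought to 1700 μL → factor 1700/170 = 10
Overall dilution factor = 14.333 × 381 × 10 = 54610
Final = 2.40 μM / 54610 = 4.395 × 10^-5 μM = 0.0439 nM

0.0439 nM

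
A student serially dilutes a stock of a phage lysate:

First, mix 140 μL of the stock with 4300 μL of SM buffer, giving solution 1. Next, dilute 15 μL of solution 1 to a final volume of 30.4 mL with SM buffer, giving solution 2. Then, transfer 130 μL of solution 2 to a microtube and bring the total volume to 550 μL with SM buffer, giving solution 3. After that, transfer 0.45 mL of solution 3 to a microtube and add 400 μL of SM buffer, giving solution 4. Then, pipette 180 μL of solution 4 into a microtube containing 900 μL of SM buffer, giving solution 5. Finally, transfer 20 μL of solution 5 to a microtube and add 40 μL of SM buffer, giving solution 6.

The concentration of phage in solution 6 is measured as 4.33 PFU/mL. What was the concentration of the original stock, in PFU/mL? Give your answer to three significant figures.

4.00 × 10^7 PFU/mL

Step 1: 140 μL + 4300 μL = 4440 μL total → factor 4440/140 = 31.714
Step 2: 15 μL brought to 30.4 mL → factor 30400/15 = 2026.7
Step 3: 130 μL brought to 550 μL → factor 550/130 = 4.2308
Step 4: 0.45 mL + 400 μL = 0.85 mL total → factor 0.85/0.45 = 1.8889
Step 5: 180 μL + 900 μL = 1080 μL total → factor 1080/180 = 6
Step 6: 20 μL + 40 μL = 60 μL total → factor 60/20 = 3
Overall dilution factor = 31.714 × 2026.7 × 4.2308 × 1.8889 × 6 × 3 = 9.2456 × 10^6
Stock = 4.33 PFU/mL × 9.2456 × 10^6 = 4.00 × 10^7 PFU/mL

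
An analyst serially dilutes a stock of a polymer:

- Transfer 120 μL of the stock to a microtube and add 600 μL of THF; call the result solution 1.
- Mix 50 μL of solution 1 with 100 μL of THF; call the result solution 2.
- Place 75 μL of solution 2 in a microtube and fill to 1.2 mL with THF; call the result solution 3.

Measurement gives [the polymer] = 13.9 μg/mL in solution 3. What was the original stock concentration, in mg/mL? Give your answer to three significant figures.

4.00 mg/mL

Step 1: 120 μL + 600 μL = 720 μL total → factor 720/120 = 6
Step 2: 50 μL + 100 μL = 150 μL total → factor 150/50 = 3
Step 3: 75 μL brought to 1.2 mL → factor 1200/75 = 16
Overall dilution factor = 6 × 3 × 16 = 288
Stock = 13.9 μg/mL × 288 = 4003 μg/mL = 4.00 mg/mL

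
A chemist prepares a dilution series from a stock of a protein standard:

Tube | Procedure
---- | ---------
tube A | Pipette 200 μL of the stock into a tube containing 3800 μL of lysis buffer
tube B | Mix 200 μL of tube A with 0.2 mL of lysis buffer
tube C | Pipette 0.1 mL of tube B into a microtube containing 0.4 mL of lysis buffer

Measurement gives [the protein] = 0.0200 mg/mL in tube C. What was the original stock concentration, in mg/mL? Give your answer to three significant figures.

4.00 mg/mL

Step 1: 200 μL + 3800 μL = 4000 μL total → factor 4000/200 = 20
Step 2: 200 μL + 0.2 mL = 400 μL total → factor 400/200 = 2
Step 3: 0.1 mL + 0.4 mL = 0.5 mL total → factor 0.5/0.1 = 5
Overall dilution factor = 20 × 2 × 5 = 200
Stock = 0.0200 mg/mL × 200 = 4.00 mg/mL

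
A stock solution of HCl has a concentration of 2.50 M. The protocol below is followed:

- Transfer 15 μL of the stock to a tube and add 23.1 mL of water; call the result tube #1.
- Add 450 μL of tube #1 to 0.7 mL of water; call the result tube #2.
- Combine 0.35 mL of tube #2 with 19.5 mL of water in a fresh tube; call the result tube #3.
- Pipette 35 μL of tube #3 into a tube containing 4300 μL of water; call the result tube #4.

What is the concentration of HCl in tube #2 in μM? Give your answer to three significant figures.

Step 1: 15 μL + 23.1 mL = 23115 μL total → factor 23115/15 = 1541
Step 2: 450 μL + 0.7 mL = 1150 μL total → factor 1150/450 = 2.5556
Dilution factor through tube #2 = 1541 × 2.5556 = 3938.1
[tube #2] = 2.50 M / 3938.1 = 0.0006348 M = 635 μM

635 μM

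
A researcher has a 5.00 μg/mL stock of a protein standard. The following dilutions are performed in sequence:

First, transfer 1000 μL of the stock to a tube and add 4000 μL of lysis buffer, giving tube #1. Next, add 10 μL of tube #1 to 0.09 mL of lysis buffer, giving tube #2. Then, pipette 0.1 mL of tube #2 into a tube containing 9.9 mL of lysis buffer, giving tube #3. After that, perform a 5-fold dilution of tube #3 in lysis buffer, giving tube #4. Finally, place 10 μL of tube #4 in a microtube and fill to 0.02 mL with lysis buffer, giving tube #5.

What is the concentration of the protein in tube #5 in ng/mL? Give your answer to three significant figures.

Step 1: 1000 μL + 4000 μL = 5000 μL total → factor 5000/1000 = 5
Step 2: 10 μL + 0.09 mL = 100 μL total → factor 100/10 = 10
Step 3: 0.1 mL + 9.9 mL = 10 mL total → factor 10/0.1 = 100
Step 4: 5-fold → factor 5
Step 5: 10 μL brought to 0.02 mL → factor 20/10 = 2
Overall dilution factor = 5 × 10 × 100 × 5 × 2 = 50000
Final = 5.00 μg/mL / 50000 = 0.0001000 μg/mL = 0.100 ng/mL

0.100 ng/mL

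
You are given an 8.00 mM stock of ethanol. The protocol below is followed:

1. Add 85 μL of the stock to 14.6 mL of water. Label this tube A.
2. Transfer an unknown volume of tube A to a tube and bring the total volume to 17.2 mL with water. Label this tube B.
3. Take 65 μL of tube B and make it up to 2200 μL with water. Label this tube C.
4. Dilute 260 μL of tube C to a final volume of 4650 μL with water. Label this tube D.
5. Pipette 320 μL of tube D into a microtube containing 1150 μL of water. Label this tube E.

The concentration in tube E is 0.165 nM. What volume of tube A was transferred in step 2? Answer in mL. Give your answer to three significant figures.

0.170 mL

Step 1: 85 μL + 14.6 mL = 14685 μL total → factor 14685/85 = 172.76
Step 2: v brought to 17.2 mL → factor = 17.2 mL/v
Step 3: 65 μL brought to 2200 μL → factor 2200/65 = 33.846
Step 4: 260 μL brought to 4650 μL → factor 4650/260 = 17.885
Step 5: 320 μL + 1150 μL = 1470 μL total → factor 1470/320 = 4.5938
Product of known-step factors = 4.8041 × 10^5
Overall factor = 8.00 mM / (0.165 nM) = 4.8485 × 10^7
Step-2 factor = 4.8485 × 10^7 / 4.8041 × 10^5 = 100.92
v = 17.2 mL / 100.92 = 0.170 mL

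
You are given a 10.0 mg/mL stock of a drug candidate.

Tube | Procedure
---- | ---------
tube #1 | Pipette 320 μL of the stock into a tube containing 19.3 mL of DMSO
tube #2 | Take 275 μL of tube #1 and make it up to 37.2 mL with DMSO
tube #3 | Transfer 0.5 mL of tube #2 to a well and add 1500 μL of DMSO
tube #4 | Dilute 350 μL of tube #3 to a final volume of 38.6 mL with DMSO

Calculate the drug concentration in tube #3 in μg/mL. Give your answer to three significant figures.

Step 1: 320 μL + 19.3 mL = 19620 μL total → factor 19620/320 = 61.312
Step 2: 275 μL brought to 37.2 mL → factor 37200/275 = 135.27
Step 3: 0.5 mL + 1500 μL = 2 mL total → factor 2/0.5 = 4
Dilution factor through tube #3 = 61.312 × 135.27 × 4 = 33176
[tube #3] = 10.0 mg/mL / 33176 = 0.0003014 mg/mL = 0.301 μg/mL

0.301 μg/mL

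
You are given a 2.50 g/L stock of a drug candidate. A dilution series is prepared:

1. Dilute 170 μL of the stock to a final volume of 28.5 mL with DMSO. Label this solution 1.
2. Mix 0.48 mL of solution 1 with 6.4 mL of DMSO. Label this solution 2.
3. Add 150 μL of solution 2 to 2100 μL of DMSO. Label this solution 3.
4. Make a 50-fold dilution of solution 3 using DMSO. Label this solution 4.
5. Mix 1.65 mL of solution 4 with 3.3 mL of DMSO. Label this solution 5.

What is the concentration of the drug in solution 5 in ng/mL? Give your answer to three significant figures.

Step 1: 170 μL brought to 28.5 mL → factor 28500/170 = 167.65
Step 2: 0.48 mL + 6.4 mL = 6.88 mL total → factor 6.88/0.48 = 14.333
Step 3: 150 μL + 2100 μL = 2250 μL total → factor 2250/150 = 15
Step 4: 50-fold → factor 50
Step 5: 1.65 mL + 3.3 mL = 4.95 mL total → factor 4.95/1.65 = 3
Overall dilution factor = 167.65 × 14.333 × 15 × 50 × 3 = 5.4066 × 10^6
Final = 2.50 g/L / 5.4066 × 10^6 = 4.624 × 10^-7 g/L = 0.462 ng/mL

0.462 ng/mL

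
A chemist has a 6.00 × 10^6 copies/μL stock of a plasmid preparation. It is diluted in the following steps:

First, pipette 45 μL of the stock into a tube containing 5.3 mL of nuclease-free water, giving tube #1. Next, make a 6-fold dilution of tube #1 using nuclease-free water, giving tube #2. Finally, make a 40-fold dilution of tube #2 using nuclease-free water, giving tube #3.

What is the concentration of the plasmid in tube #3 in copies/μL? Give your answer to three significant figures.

Step 1: 45 μL + 5.3 mL = 5345 μL total → factor 5345/45 = 118.78
Step 2: 6-fold → factor 6
Step 3: 40-fold → factor 40
Overall dilution factor = 118.78 × 6 × 40 = 28507
Final = 6.00 × 10^6 copies/μL / 28507 = 210 copies/μL

210 copies/μL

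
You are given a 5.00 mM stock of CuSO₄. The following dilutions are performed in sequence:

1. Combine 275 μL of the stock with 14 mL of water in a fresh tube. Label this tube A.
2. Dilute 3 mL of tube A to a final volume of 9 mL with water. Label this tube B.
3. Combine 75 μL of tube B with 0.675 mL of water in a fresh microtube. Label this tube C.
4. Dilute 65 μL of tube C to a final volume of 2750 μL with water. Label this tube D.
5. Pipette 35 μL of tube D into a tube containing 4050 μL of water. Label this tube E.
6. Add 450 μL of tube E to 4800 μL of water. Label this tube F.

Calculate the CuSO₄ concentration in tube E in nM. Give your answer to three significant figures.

0.650 nM

Step 1: 275 μL + 14 mL = 14275 μL total → factor 14275/275 = 51.909
Step 2: 3 mL brought to 9 mL → factor 9/3 = 3
Step 3: 75 μL + 0.675 mL = 750 μL total → factor 750/75 = 10
Step 4: 65 μL brought to 2750 μL → factor 2750/65 = 42.308
Step 5: 35 μL + 4050 μL = 4085 μL total → factor 4085/35 = 116.71
Dilution factor through tube E = 51.909 × 3 × 10 × 42.308 × 116.71 = 7.6897 × 10^6
[tube E] = 5.00 mM / 7.6897 × 10^6 = 6.502 × 10^-7 mM = 0.650 nM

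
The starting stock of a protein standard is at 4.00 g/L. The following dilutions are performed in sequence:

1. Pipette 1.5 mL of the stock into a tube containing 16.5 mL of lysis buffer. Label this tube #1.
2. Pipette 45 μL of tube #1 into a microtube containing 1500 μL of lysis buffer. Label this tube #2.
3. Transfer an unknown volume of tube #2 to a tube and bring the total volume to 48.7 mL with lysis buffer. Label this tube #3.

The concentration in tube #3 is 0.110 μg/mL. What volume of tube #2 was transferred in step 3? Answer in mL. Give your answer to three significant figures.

0.552 mL

Step 1: 1.5 mL + 16.5 mL = 18 mL total → factor 18/1.5 = 12
Step 2: 45 μL + 1500 μL = 1545 μL total → factor 1545/45 = 34.333
Step 3: v brought to 48.7 mL → factor = 48.7 mL/v
Product of known-step factors = 412
Overall factor = 4.00 g/L / (0.110 μg/mL) = 36364
Step-3 factor = 36364 / 412 = 88.261
v = 48.7 mL / 88.261 = 0.552 mL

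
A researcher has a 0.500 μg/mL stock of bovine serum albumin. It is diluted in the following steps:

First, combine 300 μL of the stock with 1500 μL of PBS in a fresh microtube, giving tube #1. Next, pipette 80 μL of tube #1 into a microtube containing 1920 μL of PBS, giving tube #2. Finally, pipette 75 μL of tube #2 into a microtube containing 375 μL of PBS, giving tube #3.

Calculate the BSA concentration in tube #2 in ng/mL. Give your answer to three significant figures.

Step 1: 300 μL + 1500 μL = 1800 μL total → factor 1800/300 = 6
Step 2: 80 μL + 1920 μL = 2000 μL total → factor 2000/80 = 25
Dilution factor through tube #2 = 6 × 25 = 150
[tube #2] = 0.500 μg/mL / 150 = 0.003333 μg/mL = 3.33 ng/mL

3.33 ng/mL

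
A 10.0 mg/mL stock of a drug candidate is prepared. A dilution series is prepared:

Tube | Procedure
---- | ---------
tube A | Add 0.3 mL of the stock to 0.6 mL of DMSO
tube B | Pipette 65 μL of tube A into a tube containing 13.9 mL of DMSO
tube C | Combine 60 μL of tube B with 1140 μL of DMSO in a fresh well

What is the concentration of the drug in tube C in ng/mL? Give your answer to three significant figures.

776 ng/mL

Step 1: 0.3 mL + 0.6 mL = 0.9 mL total → factor 0.9/0.3 = 3
Step 2: 65 μL + 13.9 mL = 13965 μL total → factor 13965/65 = 214.85
Step 3: 60 μL + 1140 μL = 1200 μL total → factor 1200/60 = 20
Overall dilution factor = 3 × 214.85 × 20 = 12891
Final = 10.0 mg/mL / 12891 = 0.0007757 mg/mL = 776 ng/mL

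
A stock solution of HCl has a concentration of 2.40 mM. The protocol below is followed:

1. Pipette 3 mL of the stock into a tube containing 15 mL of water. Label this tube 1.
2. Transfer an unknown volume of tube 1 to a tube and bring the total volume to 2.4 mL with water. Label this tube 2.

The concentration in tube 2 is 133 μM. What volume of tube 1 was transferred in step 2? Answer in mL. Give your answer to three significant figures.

Step 1: 3 mL + 15 mL = 18 mL total → factor 18/3 = 6
Step 2: v brought to 2.4 mL → factor = 2.4 mL/v
Product of known-step factors = 6
Overall factor = 2.40 mM / (133 μM) = 18.045
Step-2 factor = 18.045 / 6 = 3.0075
v = 2.4 mL / 3.0075 = 0.798 mL

0.798 mL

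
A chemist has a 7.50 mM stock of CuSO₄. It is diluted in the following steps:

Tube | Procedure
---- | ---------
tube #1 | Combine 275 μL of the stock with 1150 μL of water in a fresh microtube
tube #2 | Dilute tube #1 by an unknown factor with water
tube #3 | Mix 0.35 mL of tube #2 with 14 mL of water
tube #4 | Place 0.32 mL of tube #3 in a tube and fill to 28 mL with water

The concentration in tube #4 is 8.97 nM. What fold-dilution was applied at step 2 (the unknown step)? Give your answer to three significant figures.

Step 1: 275 μL + 1150 μL = 1425 μL total → factor 1425/275 = 5.1818
Step 2: unknown factor x
Step 3: 0.35 mL + 14 mL = 14.35 mL total → factor 14.35/0.35 = 41
Step 4: 0.32 mL brought to 28 mL → factor 28/0.32 = 87.5
Product of known-step factors = 18590
Overall factor = 7.50 mM / (8.97 nM) = 8.3612 × 10^5
x = 8.3612 × 10^5 / 18590 = 45.0

45.0-fold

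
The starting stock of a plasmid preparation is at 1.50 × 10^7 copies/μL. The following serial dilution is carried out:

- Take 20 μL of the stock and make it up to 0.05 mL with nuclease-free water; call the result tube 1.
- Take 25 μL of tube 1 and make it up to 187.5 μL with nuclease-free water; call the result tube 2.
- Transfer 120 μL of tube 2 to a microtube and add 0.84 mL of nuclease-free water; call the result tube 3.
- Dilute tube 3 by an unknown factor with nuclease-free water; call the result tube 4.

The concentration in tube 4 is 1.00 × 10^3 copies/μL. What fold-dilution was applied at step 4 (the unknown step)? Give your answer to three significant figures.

100-fold

Step 1: 20 μL brought to 0.05 mL → factor 50/20 = 2.5
Step 2: 25 μL brought to 187.5 μL → factor 187.5/25 = 7.5
Step 3: 120 μL + 0.84 mL = 960 μL total → factor 960/120 = 8
Step 4: unknown factor x
Product of known-step factors = 150
Overall factor = 1.50 × 10^7 copies/μL / (1.00 × 10^3 copies/μL) = 15000
x = 15000 / 150 = 100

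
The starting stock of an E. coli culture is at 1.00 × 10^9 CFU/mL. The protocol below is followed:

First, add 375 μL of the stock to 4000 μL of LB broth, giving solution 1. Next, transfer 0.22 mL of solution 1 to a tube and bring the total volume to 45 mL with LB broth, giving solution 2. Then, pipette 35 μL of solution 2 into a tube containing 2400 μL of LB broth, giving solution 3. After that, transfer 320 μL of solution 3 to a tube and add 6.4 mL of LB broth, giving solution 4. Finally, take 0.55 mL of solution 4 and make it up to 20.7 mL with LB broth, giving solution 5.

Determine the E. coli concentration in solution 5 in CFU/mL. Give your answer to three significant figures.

Step 1: 375 μL + 4000 μL = 4375 μL total → factor 4375/375 = 11.667
Step 2: 0.22 mL brought to 45 mL → factor 45/0.22 = 204.55
Step 3: 35 μL + 2400 μL = 2435 μL total → factor 2435/35 = 69.571
Step 4: 320 μL + 6.4 mL = 6720 μL total → factor 6720/320 = 21
Step 5: 0.55 mL brought to 20.7 mL → factor 20.7/0.55 = 37.636
Overall dilution factor = 11.667 × 204.55 × 69.571 × 21 × 37.636 = 1.3122 × 10^8
Final = 1.00 × 10^9 CFU/mL / 1.3122 × 10^8 = 7.62 CFU/mL

7.62 CFU/mL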